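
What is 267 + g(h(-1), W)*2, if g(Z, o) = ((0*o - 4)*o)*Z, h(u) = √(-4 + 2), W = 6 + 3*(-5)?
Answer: 267 + 72*I*√2 ≈ 267.0 + 101.82*I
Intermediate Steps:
W = -9 (W = 6 - 15 = -9)
h(u) = I*√2 (h(u) = √(-2) = I*√2)
g(Z, o) = -4*Z*o (g(Z, o) = ((0 - 4)*o)*Z = (-4*o)*Z = -4*Z*o)
267 + g(h(-1), W)*2 = 267 - 4*I*√2*(-9)*2 = 267 + (36*I*√2)*2 = 267 + 72*I*√2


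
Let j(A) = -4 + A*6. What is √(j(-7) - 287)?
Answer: 3*I*√37 ≈ 18.248*I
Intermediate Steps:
j(A) = -4 + 6*A
√(j(-7) - 287) = √((-4 + 6*(-7)) - 287) = √((-4 - 42) - 287) = √(-46 - 287) = √(-333) = 3*I*√37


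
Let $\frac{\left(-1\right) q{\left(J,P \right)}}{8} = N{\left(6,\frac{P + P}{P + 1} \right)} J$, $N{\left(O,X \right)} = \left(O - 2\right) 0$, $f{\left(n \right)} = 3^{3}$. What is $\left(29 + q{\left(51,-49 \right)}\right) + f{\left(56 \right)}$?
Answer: $56$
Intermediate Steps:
$f{\left(n \right)} = 27$
$N{\left(O,X \right)} = 0$ ($N{\left(O,X \right)} = \left(-2 + O\right) 0 = 0$)
$q{\left(J,P \right)} = 0$ ($q{\left(J,P \right)} = - 8 \cdot 0 J = \left(-8\right) 0 = 0$)
$\left(29 + q{\left(51,-49 \right)}\right) + f{\left(56 \right)} = \left(29 + 0\right) + 27 = 29 + 27 = 56$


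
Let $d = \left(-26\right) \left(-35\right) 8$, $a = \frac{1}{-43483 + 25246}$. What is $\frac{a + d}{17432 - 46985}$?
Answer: $- \frac{132765359}{538958061} \approx -0.24634$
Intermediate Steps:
$a = - \frac{1}{18237}$ ($a = \frac{1}{-18237} = - \frac{1}{18237} \approx -5.4834 \cdot 10^{-5}$)
$d = 7280$ ($d = 910 \cdot 8 = 7280$)
$\frac{a + d}{17432 - 46985} = \frac{- \frac{1}{18237} + 7280}{17432 - 46985} = \frac{132765359}{18237 \left(-29553\right)} = \frac{132765359}{18237} \left(- \frac{1}{29553}\right) = - \frac{132765359}{538958061}$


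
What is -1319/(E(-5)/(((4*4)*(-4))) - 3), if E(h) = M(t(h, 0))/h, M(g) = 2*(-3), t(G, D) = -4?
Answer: 211040/483 ≈ 436.94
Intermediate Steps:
M(g) = -6
E(h) = -6/h
-1319/(E(-5)/(((4*4)*(-4))) - 3) = -1319/((-6/(-5))/(((4*4)*(-4))) - 3) = -1319/((-6*(-⅕))/((16*(-4))) - 3) = -1319/((6/5)/(-64) - 3) = -1319/((6/5)*(-1/64) - 3) = -1319/(-3/160 - 3) = -1319/(-483/160) = -160/483*(-1319) = 211040/483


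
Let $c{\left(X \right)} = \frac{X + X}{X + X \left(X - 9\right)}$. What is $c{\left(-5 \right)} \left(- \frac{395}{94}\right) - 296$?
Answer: $- \frac{180461}{611} \approx -295.35$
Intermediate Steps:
$c{\left(X \right)} = \frac{2 X}{X + X \left(-9 + X\right)}$
$c{\left(-5 \right)} \left(- \frac{395}{94}\right) - 296 = \frac{2}{-8 - 5} \left(- \frac{395}{94}\right) - 296 = \frac{2}{-13} \left(\left(-395\right) \frac{1}{94}\right) - 296 = 2 \left(- \frac{1}{13}\right) \left(- \frac{395}{94}\right) - 296 = \left(- \frac{2}{13}\right) \left(- \frac{395}{94}\right) - 296 = \frac{395}{611} - 296 = - \frac{180461}{611}$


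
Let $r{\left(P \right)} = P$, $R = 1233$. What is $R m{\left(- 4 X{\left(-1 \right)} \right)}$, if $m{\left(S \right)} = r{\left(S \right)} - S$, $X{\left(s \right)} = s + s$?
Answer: $0$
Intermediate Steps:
$X{\left(s \right)} = 2 s$
$m{\left(S \right)} = 0$ ($m{\left(S \right)} = S - S = 0$)
$R m{\left(- 4 X{\left(-1 \right)} \right)} = 1233 \cdot 0 = 0$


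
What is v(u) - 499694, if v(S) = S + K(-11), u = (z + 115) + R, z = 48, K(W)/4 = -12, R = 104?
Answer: -499475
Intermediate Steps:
K(W) = -48 (K(W) = 4*(-12) = -48)
u = 267 (u = (48 + 115) + 104 = 163 + 104 = 267)
v(S) = -48 + S (v(S) = S - 48 = -48 + S)
v(u) - 499694 = (-48 + 267) - 499694 = 219 - 499694 = -499475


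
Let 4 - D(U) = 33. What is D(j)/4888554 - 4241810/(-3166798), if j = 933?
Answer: 10368112702799/7740531515046 ≈ 1.3395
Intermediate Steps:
D(U) = -29 (D(U) = 4 - 1*33 = 4 - 33 = -29)
D(j)/4888554 - 4241810/(-3166798) = -29/4888554 - 4241810/(-3166798) = -29*1/4888554 - 4241810*(-1/3166798) = -29/4888554 + 2120905/1583399 = 10368112702799/7740531515046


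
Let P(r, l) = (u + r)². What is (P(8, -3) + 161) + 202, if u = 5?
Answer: 532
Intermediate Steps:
P(r, l) = (5 + r)²
(P(8, -3) + 161) + 202 = ((5 + 8)² + 161) + 202 = (13² + 161) + 202 = (169 + 161) + 202 = 330 + 202 = 532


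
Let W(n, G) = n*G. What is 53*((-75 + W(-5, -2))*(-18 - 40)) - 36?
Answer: 199774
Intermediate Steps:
W(n, G) = G*n
53*((-75 + W(-5, -2))*(-18 - 40)) - 36 = 53*((-75 - 2*(-5))*(-18 - 40)) - 36 = 53*((-75 + 10)*(-58)) - 36 = 53*(-65*(-58)) - 36 = 53*3770 - 36 = 199810 - 36 = 199774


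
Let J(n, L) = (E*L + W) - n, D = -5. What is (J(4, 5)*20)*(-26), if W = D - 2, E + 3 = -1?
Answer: 16120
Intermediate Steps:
E = -4 (E = -3 - 1 = -4)
W = -7 (W = -5 - 2 = -7)
J(n, L) = -7 - n - 4*L (J(n, L) = (-4*L - 7) - n = (-7 - 4*L) - n = -7 - n - 4*L)
(J(4, 5)*20)*(-26) = ((-7 - 1*4 - 4*5)*20)*(-26) = ((-7 - 4 - 20)*20)*(-26) = -31*20*(-26) = -620*(-26) = 16120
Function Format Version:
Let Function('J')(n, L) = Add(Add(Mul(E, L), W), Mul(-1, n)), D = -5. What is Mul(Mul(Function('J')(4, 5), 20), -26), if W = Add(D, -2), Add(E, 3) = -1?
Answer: 16120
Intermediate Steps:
E = -4 (E = Add(-3, -1) = -4)
W = -7 (W = Add(-5, -2) = -7)
Function('J')(n, L) = Add(-7, Mul(-1, n), Mul(-4, L)) (Function('J')(n, L) = Add(Add(Mul(-4, L), -7), Mul(-1, n)) = Add(Add(-7, Mul(-4, L)), Mul(-1, n)) = Add(-7, Mul(-1, n), Mul(-4, L)))
Mul(Mul(Function('J')(4, 5), 20), -26) = Mul(Mul(Add(-7, Mul(-1, 4), Mul(-4, 5)), 20), -26) = Mul(Mul(Add(-7, -4, -20), 20), -26) = Mul(Mul(-31, 20), -26) = Mul(-620, -26) = 16120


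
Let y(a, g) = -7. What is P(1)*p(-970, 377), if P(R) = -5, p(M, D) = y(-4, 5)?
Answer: 35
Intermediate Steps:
p(M, D) = -7
P(1)*p(-970, 377) = -5*(-7) = 35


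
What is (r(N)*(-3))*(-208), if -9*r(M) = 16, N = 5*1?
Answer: -3328/3 ≈ -1109.3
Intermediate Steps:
N = 5
r(M) = -16/9 (r(M) = -1/9*16 = -16/9)
(r(N)*(-3))*(-208) = -16/9*(-3)*(-208) = (16/3)*(-208) = -3328/3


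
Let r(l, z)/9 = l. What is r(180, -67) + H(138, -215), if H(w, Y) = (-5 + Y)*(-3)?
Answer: 2280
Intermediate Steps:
H(w, Y) = 15 - 3*Y
r(l, z) = 9*l
r(180, -67) + H(138, -215) = 9*180 + (15 - 3*(-215)) = 1620 + (15 + 645) = 1620 + 660 = 2280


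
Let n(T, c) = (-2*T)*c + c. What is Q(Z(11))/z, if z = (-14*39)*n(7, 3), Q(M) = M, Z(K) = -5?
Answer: -5/21294 ≈ -0.00023481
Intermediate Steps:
n(T, c) = c - 2*T*c (n(T, c) = -2*T*c + c = c - 2*T*c)
z = 21294 (z = (-14*39)*(3*(1 - 2*7)) = -1638*(1 - 14) = -1638*(-13) = -546*(-39) = 21294)
Q(Z(11))/z = -5/21294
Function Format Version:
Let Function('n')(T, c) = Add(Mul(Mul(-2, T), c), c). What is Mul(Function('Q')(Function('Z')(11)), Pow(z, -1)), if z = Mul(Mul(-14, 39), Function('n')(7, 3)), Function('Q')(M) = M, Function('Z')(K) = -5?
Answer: Rational(-5, 21294) ≈ -0.00023481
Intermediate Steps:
Function('n')(T, c) = Add(c, Mul(-2, T, c)) (Function('n')(T, c) = Add(Mul(-2, T, c), c) = Add(c, Mul(-2, T, c)))
z = 21294 (z = Mul(Mul(-14, 39), Mul(3, Add(1, Mul(-2, 7)))) = Mul(-546, Mul(3, Add(1, -14))) = Mul(-546, Mul(3, -13)) = Mul(-546, -39) = 21294)
Mul(Function('Q')(Function('Z')(11)), Pow(z, -1)) = Mul(-5, Pow(21294, -1)) = Mul(-5, Rational(1, 21294)) = Rational(-5, 21294)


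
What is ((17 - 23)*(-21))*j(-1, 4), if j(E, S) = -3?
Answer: -378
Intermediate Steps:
((17 - 23)*(-21))*j(-1, 4) = ((17 - 23)*(-21))*(-3) = -6*(-21)*(-3) = 126*(-3) = -378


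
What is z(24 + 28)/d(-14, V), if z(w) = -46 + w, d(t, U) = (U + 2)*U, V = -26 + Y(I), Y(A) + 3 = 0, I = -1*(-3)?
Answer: 2/261 ≈ 0.0076628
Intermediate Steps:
I = 3
Y(A) = -3 (Y(A) = -3 + 0 = -3)
V = -29 (V = -26 - 3 = -29)
d(t, U) = U*(2 + U) (d(t, U) = (2 + U)*U = U*(2 + U))
z(24 + 28)/d(-14, V) = (-46 + (24 + 28))/((-29*(2 - 29))) = (-46 + 52)/((-29*(-27))) = 6/783 = 6*(1/783) = 2/261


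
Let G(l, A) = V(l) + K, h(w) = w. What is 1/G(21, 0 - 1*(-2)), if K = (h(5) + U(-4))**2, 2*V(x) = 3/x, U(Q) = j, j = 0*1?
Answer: 14/351 ≈ 0.039886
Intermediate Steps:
j = 0
U(Q) = 0
V(x) = 3/(2*x) (V(x) = (3/x)/2 = 3/(2*x))
K = 25 (K = (5 + 0)**2 = 5**2 = 25)
G(l, A) = 25 + 3/(2*l) (G(l, A) = 3/(2*l) + 25 = 25 + 3/(2*l))
1/G(21, 0 - 1*(-2)) = 1/(25 + (3/2)/21) = 1/(25 + (3/2)*(1/21)) = 1/(25 + 1/14) = 1/(351/14) = 14/351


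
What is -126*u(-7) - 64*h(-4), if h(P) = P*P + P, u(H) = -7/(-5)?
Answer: -4722/5 ≈ -944.40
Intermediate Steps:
u(H) = 7/5 (u(H) = -7*(-⅕) = 7/5)
h(P) = P + P² (h(P) = P² + P = P + P²)
-126*u(-7) - 64*h(-4) = -126*7/5 - (-256)*(1 - 4) = -882/5 - (-256)*(-3) = -882/5 - 64*12 = -882/5 - 768 = -4722/5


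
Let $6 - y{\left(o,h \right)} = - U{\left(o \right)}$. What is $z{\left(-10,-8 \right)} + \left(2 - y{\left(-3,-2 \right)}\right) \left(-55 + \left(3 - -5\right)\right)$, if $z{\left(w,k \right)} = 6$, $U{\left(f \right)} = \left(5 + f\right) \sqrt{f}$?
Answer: $194 + 94 i \sqrt{3} \approx 194.0 + 162.81 i$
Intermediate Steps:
$U{\left(f \right)} = \sqrt{f} \left(5 + f\right)$
$y{\left(o,h \right)} = 6 + \sqrt{o} \left(5 + o\right)$ ($y{\left(o,h \right)} = 6 - - \sqrt{o} \left(5 + o\right) = 6 + \sqrt{o} \left(5 + o\right)$)
$z{\left(-10,-8 \right)} + \left(2 - y{\left(-3,-2 \right)}\right) \left(-55 + \left(3 - -5\right)\right) = 6 + \left(2 - \left(6 + \sqrt{-3} \left(5 - 3\right)\right)\right) \left(-55 + \left(3 - -5\right)\right) = 6 + \left(2 - \left(6 + i \sqrt{3} \cdot 2\right)\right) \left(-55 + \left(3 + 5\right)\right) = 6 + \left(2 - \left(6 + 2 i \sqrt{3}\right)\right) \left(-55 + 8\right) = 6 + \left(2 - \left(6 + 2 i \sqrt{3}\right)\right) \left(-47\right) = 6 + \left(-4 - 2 i \sqrt{3}\right) \left(-47\right) = 6 + \left(188 + 94 i \sqrt{3}\right) = 194 + 94 i \sqrt{3}$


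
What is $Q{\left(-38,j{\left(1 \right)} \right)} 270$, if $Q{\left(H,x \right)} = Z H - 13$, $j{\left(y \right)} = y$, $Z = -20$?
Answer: $201690$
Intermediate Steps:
$Q{\left(H,x \right)} = -13 - 20 H$ ($Q{\left(H,x \right)} = - 20 H - 13 = -13 - 20 H$)
$Q{\left(-38,j{\left(1 \right)} \right)} 270 = \left(-13 - -760\right) 270 = \left(-13 + 760\right) 270 = 747 \cdot 270 = 201690$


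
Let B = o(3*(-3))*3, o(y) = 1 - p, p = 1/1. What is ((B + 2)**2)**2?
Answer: 16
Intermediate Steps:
p = 1
o(y) = 0 (o(y) = 1 - 1*1 = 1 - 1 = 0)
B = 0 (B = 0*3 = 0)
((B + 2)**2)**2 = ((0 + 2)**2)**2 = (2**2)**2 = 4**2 = 16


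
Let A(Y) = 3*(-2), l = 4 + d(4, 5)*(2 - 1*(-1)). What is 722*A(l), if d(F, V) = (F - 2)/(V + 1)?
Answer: -4332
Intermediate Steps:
d(F, V) = (-2 + F)/(1 + V)
l = 5 (l = 4 + ((-2 + 4)/(1 + 5))*(2 - 1*(-1)) = 4 + (2/6)*(2 + 1) = 4 + ((1/6)*2)*3 = 4 + (1/3)*3 = 4 + 1 = 5)
A(Y) = -6
722*A(l) = 722*(-6) = -4332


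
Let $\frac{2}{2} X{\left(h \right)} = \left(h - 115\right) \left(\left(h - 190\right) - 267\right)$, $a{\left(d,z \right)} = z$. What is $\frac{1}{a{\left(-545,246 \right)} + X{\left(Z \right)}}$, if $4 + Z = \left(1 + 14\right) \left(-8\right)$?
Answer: $\frac{1}{139105} \approx 7.1888 \cdot 10^{-6}$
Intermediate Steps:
$Z = -124$ ($Z = -4 + \left(1 + 14\right) \left(-8\right) = -4 + 15 \left(-8\right) = -4 - 120 = -124$)
$X{\left(h \right)} = \left(-457 + h\right) \left(-115 + h\right)$ ($X{\left(h \right)} = \left(h - 115\right) \left(\left(h - 190\right) - 267\right) = \left(-115 + h\right) \left(\left(-190 + h\right) - 267\right) = \left(-115 + h\right) \left(-457 + h\right) = \left(-457 + h\right) \left(-115 + h\right)$)
$\frac{1}{a{\left(-545,246 \right)} + X{\left(Z \right)}} = \frac{1}{246 + \left(52555 + \left(-124\right)^{2} - -70928\right)} = \frac{1}{246 + \left(52555 + 15376 + 70928\right)} = \frac{1}{246 + 138859} = \frac{1}{139105}$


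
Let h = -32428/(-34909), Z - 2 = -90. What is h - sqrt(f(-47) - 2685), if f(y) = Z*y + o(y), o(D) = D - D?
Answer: 32428/34909 - sqrt(1451) ≈ -37.163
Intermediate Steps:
Z = -88 (Z = 2 - 90 = -88)
h = 32428/34909 (h = -32428*(-1/34909) = 32428/34909 ≈ 0.92893)
o(D) = 0
f(y) = -88*y (f(y) = -88*y + 0 = -88*y)
h - sqrt(f(-47) - 2685) = 32428/34909 - sqrt(-88*(-47) - 2685) = 32428/34909 - sqrt(4136 - 2685) = 32428/34909 - sqrt(1451)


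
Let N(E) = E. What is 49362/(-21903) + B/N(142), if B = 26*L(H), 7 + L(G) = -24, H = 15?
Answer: -4110537/518371 ≈ -7.9297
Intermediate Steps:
L(G) = -31 (L(G) = -7 - 24 = -31)
B = -806 (B = 26*(-31) = -806)
49362/(-21903) + B/N(142) = 49362/(-21903) - 806/142 = 49362*(-1/21903) - 806*1/142 = -16454/7301 - 403/71 = -4110537/518371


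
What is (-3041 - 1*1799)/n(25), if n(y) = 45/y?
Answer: -24200/9 ≈ -2688.9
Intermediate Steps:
(-3041 - 1*1799)/n(25) = (-3041 - 1*1799)/((45/25)) = (-3041 - 1799)/((45*(1/25))) = -4840/9/5 = -4840*5/9 = -24200/9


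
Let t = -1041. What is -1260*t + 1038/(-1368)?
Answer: 299058307/228 ≈ 1.3117e+6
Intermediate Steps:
-1260*t + 1038/(-1368) = -1260*(-1041) + 1038/(-1368) = 1311660 + 1038*(-1/1368) = 1311660 - 173/228 = 299058307/228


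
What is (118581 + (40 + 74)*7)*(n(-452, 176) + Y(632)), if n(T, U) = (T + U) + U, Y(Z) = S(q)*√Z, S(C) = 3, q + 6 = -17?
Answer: -11937900 + 716274*√158 ≈ -2.9345e+6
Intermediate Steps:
q = -23 (q = -6 - 17 = -23)
Y(Z) = 3*√Z
n(T, U) = T + 2*U
(118581 + (40 + 74)*7)*(n(-452, 176) + Y(632)) = (118581 + (40 + 74)*7)*((-452 + 2*176) + 3*√632) = (118581 + 114*7)*((-452 + 352) + 3*(2*√158)) = (118581 + 798)*(-100 + 6*√158) = 119379*(-100 + 6*√158) = -11937900 + 716274*√158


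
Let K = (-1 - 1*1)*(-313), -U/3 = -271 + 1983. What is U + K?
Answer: -4510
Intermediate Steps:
U = -5136 (U = -3*(-271 + 1983) = -3*1712 = -5136)
K = 626 (K = (-1 - 1)*(-313) = -2*(-313) = 626)
U + K = -5136 + 626 = -4510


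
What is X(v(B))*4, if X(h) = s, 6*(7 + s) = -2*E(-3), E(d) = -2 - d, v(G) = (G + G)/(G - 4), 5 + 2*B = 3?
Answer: -88/3 ≈ -29.333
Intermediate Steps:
B = -1 (B = -5/2 + (½)*3 = -5/2 + 3/2 = -1)
v(G) = 2*G/(-4 + G) (v(G) = (2*G)/(-4 + G) = 2*G/(-4 + G))
s = -22/3 (s = -7 + (-2*(-2 - 1*(-3)))/6 = -7 + (-2*(-2 + 3))/6 = -7 + (-2*1)/6 = -7 + (⅙)*(-2) = -7 - ⅓ = -22/3 ≈ -7.3333)
X(h) = -22/3
X(v(B))*4 = -22/3*4 = -88/3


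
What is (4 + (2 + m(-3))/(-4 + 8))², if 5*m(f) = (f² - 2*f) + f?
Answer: 2601/100 ≈ 26.010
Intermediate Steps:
m(f) = -f/5 + f²/5 (m(f) = ((f² - 2*f) + f)/5 = (f² - f)/5 = -f/5 + f²/5)
(4 + (2 + m(-3))/(-4 + 8))² = (4 + (2 + (⅕)*(-3)*(-1 - 3))/(-4 + 8))² = (4 + (2 + (⅕)*(-3)*(-4))/4)² = (4 + (2 + 12/5)*(¼))² = (4 + (22/5)*(¼))² = (4 + 11/10)² = (51/10)² = 2601/100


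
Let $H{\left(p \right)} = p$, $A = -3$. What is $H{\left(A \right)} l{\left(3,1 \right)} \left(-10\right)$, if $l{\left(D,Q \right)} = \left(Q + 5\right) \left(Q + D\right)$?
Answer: $720$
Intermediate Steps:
$l{\left(D,Q \right)} = \left(5 + Q\right) \left(D + Q\right)$
$H{\left(A \right)} l{\left(3,1 \right)} \left(-10\right) = - 3 \left(1^{2} + 5 \cdot 3 + 5 \cdot 1 + 3 \cdot 1\right) \left(-10\right) = - 3 \left(1 + 15 + 5 + 3\right) \left(-10\right) = \left(-3\right) 24 \left(-10\right) = \left(-72\right) \left(-10\right) = 720$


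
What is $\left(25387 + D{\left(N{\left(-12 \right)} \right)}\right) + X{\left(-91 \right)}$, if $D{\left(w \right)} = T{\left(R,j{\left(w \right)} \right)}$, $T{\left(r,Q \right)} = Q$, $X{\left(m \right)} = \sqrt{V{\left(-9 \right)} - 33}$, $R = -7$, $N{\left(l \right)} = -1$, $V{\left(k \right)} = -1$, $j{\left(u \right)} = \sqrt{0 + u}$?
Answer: $25387 + i + i \sqrt{34} \approx 25387.0 + 6.8309 i$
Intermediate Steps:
$j{\left(u \right)} = \sqrt{u}$
$X{\left(m \right)} = i \sqrt{34}$ ($X{\left(m \right)} = \sqrt{-1 - 33} = \sqrt{-34} = i \sqrt{34}$)
$D{\left(w \right)} = \sqrt{w}$
$\left(25387 + D{\left(N{\left(-12 \right)} \right)}\right) + X{\left(-91 \right)} = \left(25387 + \sqrt{-1}\right) + i \sqrt{34} = \left(25387 + i\right) + i \sqrt{34} = 25387 + i + i \sqrt{34}$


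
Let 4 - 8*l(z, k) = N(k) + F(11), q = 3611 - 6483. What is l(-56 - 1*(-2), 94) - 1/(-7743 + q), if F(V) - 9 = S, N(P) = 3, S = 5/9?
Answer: -817283/764280 ≈ -1.0693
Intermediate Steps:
S = 5/9 (S = 5*(⅑) = 5/9 ≈ 0.55556)
F(V) = 86/9 (F(V) = 9 + 5/9 = 86/9)
q = -2872
l(z, k) = -77/72 (l(z, k) = ½ - (3 + 86/9)/8 = ½ - ⅛*113/9 = ½ - 113/72 = -77/72)
l(-56 - 1*(-2), 94) - 1/(-7743 + q) = -77/72 - 1/(-7743 - 2872) = -77/72 - 1/(-10615) = -77/72 - 1*(-1/10615) = -77/72 + 1/10615 = -817283/764280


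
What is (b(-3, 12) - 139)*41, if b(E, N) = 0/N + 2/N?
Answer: -34153/6 ≈ -5692.2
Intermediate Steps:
b(E, N) = 2/N (b(E, N) = 0 + 2/N = 2/N)
(b(-3, 12) - 139)*41 = (2/12 - 139)*41 = (2*(1/12) - 139)*41 = (1/6 - 139)*41 = -833/6*41 = -34153/6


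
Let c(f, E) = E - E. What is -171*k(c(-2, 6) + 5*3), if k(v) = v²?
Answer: -38475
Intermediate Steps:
c(f, E) = 0
-171*k(c(-2, 6) + 5*3) = -171*(0 + 5*3)² = -171*(0 + 15)² = -171*15² = -171*225 = -38475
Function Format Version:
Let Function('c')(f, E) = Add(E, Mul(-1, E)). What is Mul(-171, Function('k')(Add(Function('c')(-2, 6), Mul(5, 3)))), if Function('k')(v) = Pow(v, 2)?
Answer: -38475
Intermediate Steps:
Function('c')(f, E) = 0
Mul(-171, Function('k')(Add(Function('c')(-2, 6), Mul(5, 3)))) = Mul(-171, Pow(Add(0, Mul(5, 3)), 2)) = Mul(-171, Pow(Add(0, 15), 2)) = Mul(-171, Pow(15, 2)) = Mul(-171, 225) = -38475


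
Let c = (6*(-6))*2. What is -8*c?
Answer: 576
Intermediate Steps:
c = -72 (c = -36*2 = -72)
-8*c = -8*(-72) = 576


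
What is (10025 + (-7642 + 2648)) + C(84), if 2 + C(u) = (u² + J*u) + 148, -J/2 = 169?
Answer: -16159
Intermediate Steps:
J = -338 (J = -2*169 = -338)
C(u) = 146 + u² - 338*u (C(u) = -2 + ((u² - 338*u) + 148) = -2 + (148 + u² - 338*u) = 146 + u² - 338*u)
(10025 + (-7642 + 2648)) + C(84) = (10025 + (-7642 + 2648)) + (146 + 84² - 338*84) = (10025 - 4994) + (146 + 7056 - 28392) = 5031 - 21190 = -16159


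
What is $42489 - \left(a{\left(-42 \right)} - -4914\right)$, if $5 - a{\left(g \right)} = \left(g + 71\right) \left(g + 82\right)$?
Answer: $38730$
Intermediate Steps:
$a{\left(g \right)} = 5 - \left(71 + g\right) \left(82 + g\right)$ ($a{\left(g \right)} = 5 - \left(g + 71\right) \left(g + 82\right) = 5 - \left(71 + g\right) \left(82 + g\right)$)
$42489 - \left(a{\left(-42 \right)} - -4914\right) = 42489 - \left(\left(-5817 - \left(-42\right)^{2} - -6426\right) - -4914\right) = 42489 - \left(\left(-5817 - 1764 + 6426\right) + 4914\right) = 42489 - \left(-1155 + 4914\right) = 42489 - 3759 = 38730$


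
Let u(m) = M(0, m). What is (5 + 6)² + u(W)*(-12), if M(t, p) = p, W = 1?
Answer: 109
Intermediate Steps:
u(m) = m
(5 + 6)² + u(W)*(-12) = (5 + 6)² + 1*(-12) = 11² - 12 = 121 - 12 = 109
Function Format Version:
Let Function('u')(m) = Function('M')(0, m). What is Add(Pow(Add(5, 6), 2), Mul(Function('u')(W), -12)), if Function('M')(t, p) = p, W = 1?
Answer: 109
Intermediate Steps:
Function('u')(m) = m
Add(Pow(Add(5, 6), 2), Mul(Function('u')(W), -12)) = Add(Pow(Add(5, 6), 2), Mul(1, -12)) = Add(Pow(11, 2), -12) = Add(121, -12) = 109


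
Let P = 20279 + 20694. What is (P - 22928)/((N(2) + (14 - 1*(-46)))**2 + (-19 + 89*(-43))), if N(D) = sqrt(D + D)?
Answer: -18045/2 ≈ -9022.5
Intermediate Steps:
N(D) = sqrt(2)*sqrt(D) (N(D) = sqrt(2*D) = sqrt(2)*sqrt(D))
P = 40973
(P - 22928)/((N(2) + (14 - 1*(-46)))**2 + (-19 + 89*(-43))) = (40973 - 22928)/((sqrt(2)*sqrt(2) + (14 - 1*(-46)))**2 + (-19 + 89*(-43))) = 18045/((2 + (14 + 46))**2 + (-19 - 3827)) = 18045/((2 + 60)**2 - 3846) = 18045/(62**2 - 3846) = 18045/(3844 - 3846) = 18045/(-2) = 18045*(-1/2) = -18045/2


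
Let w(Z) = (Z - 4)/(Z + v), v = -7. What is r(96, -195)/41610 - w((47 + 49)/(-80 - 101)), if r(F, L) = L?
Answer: -2292399/3780962 ≈ -0.60630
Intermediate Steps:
w(Z) = (-4 + Z)/(-7 + Z) (w(Z) = (Z - 4)/(Z - 7) = (-4 + Z)/(-7 + Z))
r(96, -195)/41610 - w((47 + 49)/(-80 - 101)) = -195/41610 - (-4 + (47 + 49)/(-80 - 101))/(-7 + (47 + 49)/(-80 - 101)) = -195*1/41610 - (-4 + 96/(-181))/(-7 + 96/(-181)) = -13/2774 - (-4 + 96*(-1/181))/(-7 + 96*(-1/181)) = -13/2774 - (-4 - 96/181)/(-7 - 96/181) = -13/2774 - (-820)/((-1363/181)*181) = -13/2774 - (-181)*(-820)/(1363*181) = -13/2774 - 1*820/1363 = -13/2774 - 820/1363 = -2292399/3780962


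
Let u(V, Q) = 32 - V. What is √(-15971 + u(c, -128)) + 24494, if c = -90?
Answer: 24494 + 3*I*√1761 ≈ 24494.0 + 125.89*I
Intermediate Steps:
√(-15971 + u(c, -128)) + 24494 = √(-15971 + (32 - 1*(-90))) + 24494 = √(-15971 + (32 + 90)) + 24494 = √(-15971 + 122) + 24494 = √(-15849) + 24494 = 3*I*√1761 + 24494 = 24494 + 3*I*√1761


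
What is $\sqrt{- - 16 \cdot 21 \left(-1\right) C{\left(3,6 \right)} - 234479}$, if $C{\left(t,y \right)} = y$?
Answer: $i \sqrt{236495} \approx 486.31 i$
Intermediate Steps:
$\sqrt{- - 16 \cdot 21 \left(-1\right) C{\left(3,6 \right)} - 234479} = \sqrt{- - 16 \cdot 21 \left(-1\right) 6 - 234479} = \sqrt{- \left(-16\right) \left(-21\right) 6 - 234479} = \sqrt{- 336 \cdot 6 - 234479} = \sqrt{\left(-1\right) 2016 - 234479} = \sqrt{-2016 - 234479} = \sqrt{-236495} = i \sqrt{236495}$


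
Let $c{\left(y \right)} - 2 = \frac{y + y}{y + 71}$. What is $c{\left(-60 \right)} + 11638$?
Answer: $\frac{127920}{11} \approx 11629.0$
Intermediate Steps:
$c{\left(y \right)} = 2 + \frac{2 y}{71 + y}$ ($c{\left(y \right)} = 2 + \frac{y + y}{y + 71} = 2 + \frac{2 y}{71 + y}$)
$c{\left(-60 \right)} + 11638 = \frac{2 \left(71 + 2 \left(-60\right)\right)}{71 - 60} + 11638 = \frac{2 \left(71 - 120\right)}{11} + 11638 = 2 \cdot \frac{1}{11} \left(-49\right) + 11638 = - \frac{98}{11} + 11638 = \frac{127920}{11}$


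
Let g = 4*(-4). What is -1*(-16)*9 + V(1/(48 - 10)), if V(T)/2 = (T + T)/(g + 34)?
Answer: 24625/171 ≈ 144.01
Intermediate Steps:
g = -16
V(T) = 2*T/9 (V(T) = 2*((T + T)/(-16 + 34)) = 2*((2*T)/18) = 2*((2*T)*(1/18)) = 2*(T/9) = 2*T/9)
-1*(-16)*9 + V(1/(48 - 10)) = -1*(-16)*9 + 2/(9*(48 - 10)) = 16*9 + (2/9)/38 = 144 + (2/9)*(1/38) = 144 + 1/171 = 24625/171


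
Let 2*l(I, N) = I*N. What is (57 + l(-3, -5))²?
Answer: 16641/4 ≈ 4160.3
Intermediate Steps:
l(I, N) = I*N/2 (l(I, N) = (I*N)/2 = I*N/2)
(57 + l(-3, -5))² = (57 + (½)*(-3)*(-5))² = (57 + 15/2)² = (129/2)² = 16641/4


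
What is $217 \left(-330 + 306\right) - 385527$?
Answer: $-390735$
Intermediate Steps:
$217 \left(-330 + 306\right) - 385527 = 217 \left(-24\right) - 385527 = -5208 - 385527 = -390735$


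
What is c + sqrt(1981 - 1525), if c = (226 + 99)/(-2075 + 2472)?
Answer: 325/397 + 2*sqrt(114) ≈ 22.173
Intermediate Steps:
c = 325/397 ≈ 0.81864
c + sqrt(1981 - 1525) = 325/397 + sqrt(1981 - 1525) = 325/397 + sqrt(456) = 325/397 + 2*sqrt(114)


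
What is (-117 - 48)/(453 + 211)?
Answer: -165/664 ≈ -0.24849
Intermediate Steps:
(-117 - 48)/(453 + 211) = -165/664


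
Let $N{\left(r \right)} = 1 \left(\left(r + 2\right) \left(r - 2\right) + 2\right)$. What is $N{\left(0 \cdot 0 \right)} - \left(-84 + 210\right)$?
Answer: $-128$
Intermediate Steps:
$N{\left(r \right)} = 2 + \left(-2 + r\right) \left(2 + r\right)$ ($N{\left(r \right)} = 1 \left(\left(2 + r\right) \left(-2 + r\right) + 2\right) = 1 \left(\left(-2 + r\right) \left(2 + r\right) + 2\right) = 1 \left(2 + \left(-2 + r\right) \left(2 + r\right)\right) = 2 + \left(-2 + r\right) \left(2 + r\right)$)
$N{\left(0 \cdot 0 \right)} - \left(-84 + 210\right) = \left(-2 + \left(0 \cdot 0\right)^{2}\right) - \left(-84 + 210\right) = \left(-2 + 0^{2}\right) - 126 = \left(-2 + 0\right) - 126 = -2 - 126 = -128$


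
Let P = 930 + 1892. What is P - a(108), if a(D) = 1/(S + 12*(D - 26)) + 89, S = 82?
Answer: 2913377/1066 ≈ 2733.0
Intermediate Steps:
a(D) = 89 + 1/(-230 + 12*D) (a(D) = 1/(82 + 12*(D - 26)) + 89 = 1/(82 + 12*(-26 + D)) + 89 = 1/(82 + (-312 + 12*D)) + 89 = 1/(-230 + 12*D) + 89 = 89 + 1/(-230 + 12*D))
P = 2822
P - a(108) = 2822 - 3*(-6823 + 356*108)/(2*(-115 + 6*108)) = 2822 - 3*(-6823 + 38448)/(2*(-115 + 648)) = 2822 - 3*31625/(2*533) = 2822 - 1*94875/1066 = 2822 - 94875/1066 = 2913377/1066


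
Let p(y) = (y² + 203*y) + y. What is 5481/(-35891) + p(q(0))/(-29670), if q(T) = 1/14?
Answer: -31976309507/208717650120 ≈ -0.15320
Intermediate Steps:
q(T) = 1/14
p(y) = y² + 204*y
5481/(-35891) + p(q(0))/(-29670) = 5481/(-35891) + ((204 + 1/14)/14)/(-29670) = 5481*(-1/35891) + ((1/14)*(2857/14))*(-1/29670) = -5481/35891 + (2857/196)*(-1/29670) = -5481/35891 - 2857/5815320 = -31976309507/208717650120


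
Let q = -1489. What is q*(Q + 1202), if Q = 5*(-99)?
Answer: -1052723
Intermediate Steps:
Q = -495
q*(Q + 1202) = -1489*(-495 + 1202) = -1489*707 = -1052723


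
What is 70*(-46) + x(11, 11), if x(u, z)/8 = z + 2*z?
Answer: -2956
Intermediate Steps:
x(u, z) = 24*z (x(u, z) = 8*(z + 2*z) = 8*(3*z) = 24*z)
70*(-46) + x(11, 11) = 70*(-46) + 24*11 = -3220 + 264 = -2956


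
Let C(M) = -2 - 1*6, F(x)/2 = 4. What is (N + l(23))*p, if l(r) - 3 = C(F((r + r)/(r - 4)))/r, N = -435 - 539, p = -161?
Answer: 156387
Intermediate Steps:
F(x) = 8 (F(x) = 2*4 = 8)
C(M) = -8 (C(M) = -2 - 6 = -8)
N = -974
l(r) = 3 - 8/r
(N + l(23))*p = (-974 + (3 - 8/23))*(-161) = (-974 + 61/23)*(-161) = -22341/23*(-161) = 156387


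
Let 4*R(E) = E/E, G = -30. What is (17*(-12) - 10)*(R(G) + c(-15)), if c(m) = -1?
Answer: 321/2 ≈ 160.50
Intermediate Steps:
R(E) = ¼ (R(E) = (E/E)/4 = (¼)*1 = ¼)
(17*(-12) - 10)*(R(G) + c(-15)) = (17*(-12) - 10)*(¼ - 1) = (-204 - 10)*(-¾) = -214*(-¾) = 321/2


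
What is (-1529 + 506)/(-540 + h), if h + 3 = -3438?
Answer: 341/1327 ≈ 0.25697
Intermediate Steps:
h = -3441 (h = -3 - 3438 = -3441)
(-1529 + 506)/(-540 + h) = (-1529 + 506)/(-540 - 3441) = -1023/(-3981) = -1023*(-1/3981) = 341/1327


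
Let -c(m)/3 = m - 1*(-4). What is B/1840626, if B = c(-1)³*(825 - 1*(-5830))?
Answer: -539055/204514 ≈ -2.6358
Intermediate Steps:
c(m) = -12 - 3*m (c(m) = -3*(m - 1*(-4)) = -3*(m + 4) = -3*(4 + m) = -12 - 3*m)
B = -4851495 (B = (-12 - 3*(-1))³*(825 - 1*(-5830)) = (-12 + 3)³*(825 + 5830) = (-9)³*6655 = -729*6655 = -4851495)
B/1840626 = -4851495/1840626 = -4851495*1/1840626 = -539055/204514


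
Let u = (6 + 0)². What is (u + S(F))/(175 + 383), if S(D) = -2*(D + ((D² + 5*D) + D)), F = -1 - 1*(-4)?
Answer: -4/93 ≈ -0.043011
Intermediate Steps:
u = 36 (u = 6² = 36)
F = 3 (F = -1 + 4 = 3)
S(D) = -14*D - 2*D² (S(D) = -2*(D + (D² + 6*D)) = -2*(D² + 7*D) = -14*D - 2*D²)
(u + S(F))/(175 + 383) = (36 - 2*3*(7 + 3))/(175 + 383) = (36 - 2*3*10)/558 = (36 - 60)*(1/558) = -24*1/558 = -4/93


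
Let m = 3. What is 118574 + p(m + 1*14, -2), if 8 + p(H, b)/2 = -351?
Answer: 117856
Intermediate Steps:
p(H, b) = -718 (p(H, b) = -16 + 2*(-351) = -16 - 702 = -718)
118574 + p(m + 1*14, -2) = 118574 - 718 = 117856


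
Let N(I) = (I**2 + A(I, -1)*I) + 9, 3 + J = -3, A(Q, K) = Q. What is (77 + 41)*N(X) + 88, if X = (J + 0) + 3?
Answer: 3274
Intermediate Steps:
J = -6 (J = -3 - 3 = -6)
X = -3 (X = (-6 + 0) + 3 = -6 + 3 = -3)
N(I) = 9 + 2*I**2 (N(I) = (I**2 + I*I) + 9 = (I**2 + I**2) + 9 = 2*I**2 + 9 = 9 + 2*I**2)
(77 + 41)*N(X) + 88 = (77 + 41)*(9 + 2*(-3)**2) + 88 = 118*(9 + 2*9) + 88 = 118*(9 + 18) + 88 = 118*27 + 88 = 3186 + 88 = 3274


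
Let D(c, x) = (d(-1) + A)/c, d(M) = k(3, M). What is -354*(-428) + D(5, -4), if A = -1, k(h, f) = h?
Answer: 757562/5 ≈ 1.5151e+5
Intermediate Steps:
d(M) = 3
D(c, x) = 2/c (D(c, x) = (3 - 1)/c = 2/c)
-354*(-428) + D(5, -4) = -354*(-428) + 2/5 = 151512 + 2*(1/5) = 151512 + 2/5 = 757562/5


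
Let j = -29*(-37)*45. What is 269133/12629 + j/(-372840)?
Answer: 6648917097/313906424 ≈ 21.181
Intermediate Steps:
j = 48285 (j = 1073*45 = 48285)
269133/12629 + j/(-372840) = 269133/12629 + 48285/(-372840) = 269133*(1/12629) + 48285*(-1/372840) = 269133/12629 - 3219/24856 = 6648917097/313906424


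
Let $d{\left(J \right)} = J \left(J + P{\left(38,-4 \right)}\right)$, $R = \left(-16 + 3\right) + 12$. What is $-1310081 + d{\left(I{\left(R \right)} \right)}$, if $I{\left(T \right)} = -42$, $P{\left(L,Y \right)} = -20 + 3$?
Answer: $-1307603$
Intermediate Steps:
$P{\left(L,Y \right)} = -17$
$R = -1$ ($R = -13 + 12 = -1$)
$d{\left(J \right)} = J \left(-17 + J\right)$ ($d{\left(J \right)} = J \left(J - 17\right) = J \left(-17 + J\right)$)
$-1310081 + d{\left(I{\left(R \right)} \right)} = -1310081 - 42 \left(-17 - 42\right) = -1310081 - -2478 = -1310081 + 2478 = -1307603$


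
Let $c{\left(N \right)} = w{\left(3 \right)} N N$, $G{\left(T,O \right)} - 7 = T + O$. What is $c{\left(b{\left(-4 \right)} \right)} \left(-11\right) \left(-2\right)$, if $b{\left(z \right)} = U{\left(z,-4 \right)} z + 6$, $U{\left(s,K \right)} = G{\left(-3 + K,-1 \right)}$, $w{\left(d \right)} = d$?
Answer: $6600$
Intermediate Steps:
$G{\left(T,O \right)} = 7 + O + T$ ($G{\left(T,O \right)} = 7 + \left(T + O\right) = 7 + \left(O + T\right) = 7 + O + T$)
$U{\left(s,K \right)} = 3 + K$ ($U{\left(s,K \right)} = 7 - 1 + \left(-3 + K\right) = 3 + K$)
$b{\left(z \right)} = 6 - z$ ($b{\left(z \right)} = \left(3 - 4\right) z + 6 = - z + 6 = 6 - z$)
$c{\left(N \right)} = 3 N^{2}$ ($c{\left(N \right)} = 3 N N = 3 N^{2}$)
$c{\left(b{\left(-4 \right)} \right)} \left(-11\right) \left(-2\right) = 3 \left(6 - -4\right)^{2} \left(-11\right) \left(-2\right) = 3 \left(6 + 4\right)^{2} \left(-11\right) \left(-2\right) = 3 \cdot 10^{2} \left(-11\right) \left(-2\right) = 3 \cdot 100 \left(-11\right) \left(-2\right) = 300 \left(-11\right) \left(-2\right) = \left(-3300\right) \left(-2\right) = 6600$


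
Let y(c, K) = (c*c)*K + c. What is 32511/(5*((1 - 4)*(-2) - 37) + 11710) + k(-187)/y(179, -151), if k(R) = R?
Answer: 157290768917/55903228660 ≈ 2.8136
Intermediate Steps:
y(c, K) = c + K*c² (y(c, K) = c²*K + c = K*c² + c = c + K*c²)
32511/(5*((1 - 4)*(-2) - 37) + 11710) + k(-187)/y(179, -151) = 32511/(5*((1 - 4)*(-2) - 37) + 11710) - 187*1/(179*(1 - 151*179)) = 32511/(5*(-3*(-2) - 37) + 11710) - 187*1/(179*(1 - 27029)) = 32511/(5*(6 - 37) + 11710) - 187/(179*(-27028)) = 32511/(5*(-31) + 11710) - 187/(-4838012) = 32511/(-155 + 11710) - 187*(-1/4838012) = 32511/11555 + 187/4838012 = 157290768917/55903228660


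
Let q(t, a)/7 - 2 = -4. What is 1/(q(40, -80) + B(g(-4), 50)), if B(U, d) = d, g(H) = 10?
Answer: 1/36 ≈ 0.027778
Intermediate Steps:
q(t, a) = -14 (q(t, a) = 14 + 7*(-4) = 14 - 28 = -14)
1/(q(40, -80) + B(g(-4), 50)) = 1/(-14 + 50) = 1/36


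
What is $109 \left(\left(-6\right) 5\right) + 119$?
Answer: $-3151$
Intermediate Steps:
$109 \left(\left(-6\right) 5\right) + 119 = 109 \left(-30\right) + 119 = -3270 + 119 = -3151$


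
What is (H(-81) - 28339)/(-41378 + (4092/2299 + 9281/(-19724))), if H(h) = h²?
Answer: 89775797848/170567793849 ≈ 0.52633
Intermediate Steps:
(H(-81) - 28339)/(-41378 + (4092/2299 + 9281/(-19724))) = ((-81)² - 28339)/(-41378 + (4092/2299 + 9281/(-19724))) = (6561 - 28339)/(-41378 + (4092*(1/2299) + 9281*(-1/19724))) = -21778/(-41378 + (372/209 - 9281/19724)) = -21778/(-41378 + 5397599/4122316) = -21778/(-170567793849/4122316) = -21778*(-4122316/170567793849) = 89775797848/170567793849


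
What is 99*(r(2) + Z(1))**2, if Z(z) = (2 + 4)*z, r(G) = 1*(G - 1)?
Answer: 4851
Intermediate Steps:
r(G) = -1 + G (r(G) = 1*(-1 + G) = -1 + G)
Z(z) = 6*z
99*(r(2) + Z(1))**2 = 99*((-1 + 2) + 6*1)**2 = 99*(1 + 6)**2 = 99*7**2 = 99*49 = 4851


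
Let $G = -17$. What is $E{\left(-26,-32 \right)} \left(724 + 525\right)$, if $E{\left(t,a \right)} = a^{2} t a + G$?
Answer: $1064086799$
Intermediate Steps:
$E{\left(t,a \right)} = -17 + t a^{3}$ ($E{\left(t,a \right)} = a^{2} t a - 17 = t a^{2} a - 17 = t a^{3} - 17 = -17 + t a^{3}$)
$E{\left(-26,-32 \right)} \left(724 + 525\right) = \left(-17 - 26 \left(-32\right)^{3}\right) \left(724 + 525\right) = \left(-17 - -851968\right) 1249 = \left(-17 + 851968\right) 1249 = 851951 \cdot 1249 = 1064086799$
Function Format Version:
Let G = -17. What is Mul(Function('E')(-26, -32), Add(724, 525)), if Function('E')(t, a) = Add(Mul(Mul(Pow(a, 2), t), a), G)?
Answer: 1064086799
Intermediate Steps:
Function('E')(t, a) = Add(-17, Mul(t, Pow(a, 3))) (Function('E')(t, a) = Add(Mul(Mul(Pow(a, 2), t), a), -17) = Add(Mul(Mul(t, Pow(a, 2)), a), -17) = Add(Mul(t, Pow(a, 3)), -17) = Add(-17, Mul(t, Pow(a, 3))))
Mul(Function('E')(-26, -32), Add(724, 525)) = Mul(Add(-17, Mul(-26, Pow(-32, 3))), Add(724, 525)) = Mul(Add(-17, Mul(-26, -32768)), 1249) = Mul(Add(-17, 851968), 1249) = Mul(851951, 1249) = 1064086799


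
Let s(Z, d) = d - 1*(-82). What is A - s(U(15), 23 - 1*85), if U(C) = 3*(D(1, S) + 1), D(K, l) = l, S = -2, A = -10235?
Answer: -10255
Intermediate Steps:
U(C) = -3 (U(C) = 3*(-2 + 1) = 3*(-1) = -3)
s(Z, d) = 82 + d (s(Z, d) = d + 82 = 82 + d)
A - s(U(15), 23 - 1*85) = -10235 - (82 + (23 - 1*85)) = -10235 - (82 + (23 - 85)) = -10235 - (82 - 62) = -10235 - 1*20 = -10235 - 20 = -10255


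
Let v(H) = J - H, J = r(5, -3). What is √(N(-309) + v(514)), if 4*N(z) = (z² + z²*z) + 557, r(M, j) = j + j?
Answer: I*√29409671/2 ≈ 2711.5*I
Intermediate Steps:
r(M, j) = 2*j
N(z) = 557/4 + z²/4 + z³/4 (N(z) = ((z² + z²*z) + 557)/4 = ((z² + z³) + 557)/4 = (557 + z² + z³)/4 = 557/4 + z²/4 + z³/4)
J = -6 (J = 2*(-3) = -6)
v(H) = -6 - H
√(N(-309) + v(514)) = √((557/4 + (¼)*(-309)² + (¼)*(-309)³) + (-6 - 1*514)) = √((557/4 + (¼)*95481 + (¼)*(-29503629)) + (-6 - 514)) = √((557/4 + 95481/4 - 29503629/4) - 520) = √(-29407591/4 - 520) = √(-29409671/4) = I*√29409671/2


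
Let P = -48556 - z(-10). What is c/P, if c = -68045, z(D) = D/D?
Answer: 68045/48557 ≈ 1.4013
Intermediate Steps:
z(D) = 1
P = -48557 (P = -48556 - 1*1 = -48556 - 1 = -48557)
c/P = -68045/(-48557) = -68045*(-1/48557) = 68045/48557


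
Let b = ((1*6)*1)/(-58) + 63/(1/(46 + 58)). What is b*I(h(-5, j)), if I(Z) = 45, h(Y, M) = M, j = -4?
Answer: 8550225/29 ≈ 2.9484e+5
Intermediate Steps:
b = 190005/29 (b = (6*1)*(-1/58) + 63/(1/104) = 6*(-1/58) + 63/(1/104) = -3/29 + 63*104 = -3/29 + 6552 = 190005/29 ≈ 6551.9)
b*I(h(-5, j)) = (190005/29)*45 = 8550225/29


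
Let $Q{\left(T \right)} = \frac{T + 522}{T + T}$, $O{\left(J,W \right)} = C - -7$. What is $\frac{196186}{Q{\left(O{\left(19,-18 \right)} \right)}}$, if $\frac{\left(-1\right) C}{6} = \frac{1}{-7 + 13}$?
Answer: $\frac{98093}{22} \approx 4458.8$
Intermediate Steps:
$C = -1$ ($C = - \frac{6}{-7 + 13} = - \frac{6}{6} = \left(-6\right) \frac{1}{6} = -1$)
$O{\left(J,W \right)} = 6$ ($O{\left(J,W \right)} = -1 - -7 = -1 + 7 = 6$)
$Q{\left(T \right)} = \frac{522 + T}{2 T}$
$\frac{196186}{Q{\left(O{\left(19,-18 \right)} \right)}} = \frac{196186}{\frac{1}{2} \cdot \frac{1}{6} \left(522 + 6\right)} = \frac{196186}{\frac{1}{2} \cdot \frac{1}{6} \cdot 528} = \frac{196186}{44} = 196186 \cdot \frac{1}{44} = \frac{98093}{22}$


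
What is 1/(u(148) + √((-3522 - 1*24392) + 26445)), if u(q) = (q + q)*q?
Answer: 43808/1919142333 - I*√1469/1919142333 ≈ 2.2827e-5 - 1.9971e-8*I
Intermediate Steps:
u(q) = 2*q² (u(q) = (2*q)*q = 2*q²)
1/(u(148) + √((-3522 - 1*24392) + 26445)) = 1/(2*148² + √((-3522 - 1*24392) + 26445)) = 1/(2*21904 + √((-3522 - 24392) + 26445)) = 1/(43808 + √(-27914 + 26445)) = 1/(43808 + √(-1469)) = 1/(43808 + I*√1469)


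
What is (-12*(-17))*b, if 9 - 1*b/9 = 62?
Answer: -97308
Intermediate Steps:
b = -477 (b = 81 - 9*62 = 81 - 558 = -477)
(-12*(-17))*b = -12*(-17)*(-477) = 204*(-477) = -97308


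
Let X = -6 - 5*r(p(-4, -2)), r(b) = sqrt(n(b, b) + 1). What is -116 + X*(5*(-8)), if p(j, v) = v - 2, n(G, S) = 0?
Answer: 324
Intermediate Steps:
p(j, v) = -2 + v
r(b) = 1 (r(b) = sqrt(0 + 1) = sqrt(1) = 1)
X = -11 (X = -6 - 5*1 = -6 - 5 = -11)
-116 + X*(5*(-8)) = -116 - 55*(-8) = -116 - 11*(-40) = -116 + 440 = 324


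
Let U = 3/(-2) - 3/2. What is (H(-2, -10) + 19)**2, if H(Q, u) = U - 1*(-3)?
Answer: 361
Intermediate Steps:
U = -3 (U = 3*(-1/2) - 3*1/2 = -3/2 - 3/2 = -3)
H(Q, u) = 0 (H(Q, u) = -3 - 1*(-3) = -3 + 3 = 0)
(H(-2, -10) + 19)**2 = (0 + 19)**2 = 19**2 = 361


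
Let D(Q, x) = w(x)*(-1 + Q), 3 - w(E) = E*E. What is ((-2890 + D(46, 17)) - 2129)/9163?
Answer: -17889/9163 ≈ -1.9523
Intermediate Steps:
w(E) = 3 - E**2 (w(E) = 3 - E*E = 3 - E**2)
D(Q, x) = (-1 + Q)*(3 - x**2) (D(Q, x) = (3 - x**2)*(-1 + Q) = (-1 + Q)*(3 - x**2))
((-2890 + D(46, 17)) - 2129)/9163 = ((-2890 - (-1 + 46)*(-3 + 17**2)) - 2129)/9163 = ((-2890 - 1*45*(-3 + 289)) - 2129)*(1/9163) = ((-2890 - 1*45*286) - 2129)*(1/9163) = ((-2890 - 12870) - 2129)*(1/9163) = (-15760 - 2129)*(1/9163) = -17889*1/9163 = -17889/9163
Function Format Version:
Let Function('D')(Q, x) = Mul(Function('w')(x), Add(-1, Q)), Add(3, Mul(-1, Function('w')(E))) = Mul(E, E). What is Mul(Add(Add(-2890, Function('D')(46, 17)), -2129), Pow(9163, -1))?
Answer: Rational(-17889, 9163) ≈ -1.9523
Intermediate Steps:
Function('w')(E) = Add(3, Mul(-1, Pow(E, 2))) (Function('w')(E) = Add(3, Mul(-1, Mul(E, E))) = Add(3, Mul(-1, Pow(E, 2))))
Function('D')(Q, x) = Mul(Add(-1, Q), Add(3, Mul(-1, Pow(x, 2)))) (Function('D')(Q, x) = Mul(Add(3, Mul(-1, Pow(x, 2))), Add(-1, Q)) = Mul(Add(-1, Q), Add(3, Mul(-1, Pow(x, 2)))))
Mul(Add(Add(-2890, Function('D')(46, 17)), -2129), Pow(9163, -1)) = Mul(Add(Add(-2890, Mul(-1, Add(-1, 46), Add(-3, Pow(17, 2)))), -2129), Pow(9163, -1)) = Mul(Add(Add(-2890, Mul(-1, 45, Add(-3, 289))), -2129), Rational(1, 9163)) = Mul(Add(Add(-2890, Mul(-1, 45, 286)), -2129), Rational(1, 9163)) = Mul(Add(Add(-2890, -12870), -2129), Rational(1, 9163)) = Mul(Add(-15760, -2129), Rational(1, 9163)) = Mul(-17889, Rational(1, 9163)) = Rational(-17889, 9163)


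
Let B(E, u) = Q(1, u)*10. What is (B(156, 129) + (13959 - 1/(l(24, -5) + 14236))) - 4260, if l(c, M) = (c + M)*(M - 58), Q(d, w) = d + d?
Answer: 126726040/13039 ≈ 9719.0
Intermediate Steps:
Q(d, w) = 2*d
l(c, M) = (-58 + M)*(M + c) (l(c, M) = (M + c)*(-58 + M) = (-58 + M)*(M + c))
B(E, u) = 20 (B(E, u) = (2*1)*10 = 2*10 = 20)
(B(156, 129) + (13959 - 1/(l(24, -5) + 14236))) - 4260 = (20 + (13959 - 1/(((-5)² - 58*(-5) - 58*24 - 5*24) + 14236))) - 4260 = (20 + (13959 - 1/((25 + 290 - 1392 - 120) + 14236))) - 4260 = (20 + (13959 - 1/(-1197 + 14236))) - 4260 = (20 + (13959 - 1/13039)) - 4260 = (20 + 182011400/13039) - 4260 = 182272180/13039 - 4260 = 126726040/13039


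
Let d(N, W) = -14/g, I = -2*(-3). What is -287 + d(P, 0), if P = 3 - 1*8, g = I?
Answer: -868/3 ≈ -289.33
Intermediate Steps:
I = 6
g = 6
P = -5 (P = 3 - 8 = -5)
d(N, W) = -7/3 (d(N, W) = -14/6 = -14*⅙ = -7/3)
-287 + d(P, 0) = -287 - 7/3 = -868/3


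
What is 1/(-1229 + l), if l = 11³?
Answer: 1/102 ≈ 0.0098039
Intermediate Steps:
l = 1331
1/(-1229 + l) = 1/(-1229 + 1331) = 1/102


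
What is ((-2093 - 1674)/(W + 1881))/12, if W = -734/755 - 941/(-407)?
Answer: -1157542595/6940977624 ≈ -0.16677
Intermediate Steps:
W = 411717/307285 (W = -734*1/755 - 941*(-1/407) = -734/755 + 941/407 = 411717/307285 ≈ 1.3399)
((-2093 - 1674)/(W + 1881))/12 = ((-2093 - 1674)/(411717/307285 + 1881))/12 = -3767/578414802/307285*(1/12) = -3767*307285/578414802*(1/12) = -1157542595/578414802*1/12 = -1157542595/6940977624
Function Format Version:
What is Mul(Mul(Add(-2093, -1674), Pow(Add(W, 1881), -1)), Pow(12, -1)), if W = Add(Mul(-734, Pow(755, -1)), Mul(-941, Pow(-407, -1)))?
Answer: Rational(-1157542595, 6940977624) ≈ -0.16677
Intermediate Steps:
W = Rational(411717, 307285) (W = Add(Mul(-734, Rational(1, 755)), Mul(-941, Rational(-1, 407))) = Add(Rational(-734, 755), Rational(941, 407)) = Rational(411717, 307285) ≈ 1.3399)
Mul(Mul(Add(-2093, -1674), Pow(Add(W, 1881), -1)), Pow(12, -1)) = Mul(Mul(Add(-2093, -1674), Pow(Add(Rational(411717, 307285), 1881), -1)), Pow(12, -1)) = Mul(Mul(-3767, Pow(Rational(578414802, 307285), -1)), Rational(1, 12)) = Mul(Mul(-3767, Rational(307285, 578414802)), Rational(1, 12)) = Mul(Rational(-1157542595, 578414802), Rational(1, 12)) = Rational(-1157542595, 6940977624)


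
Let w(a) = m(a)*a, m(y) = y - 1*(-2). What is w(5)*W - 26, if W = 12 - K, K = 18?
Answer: -236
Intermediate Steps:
m(y) = 2 + y (m(y) = y + 2 = 2 + y)
W = -6 (W = 12 - 1*18 = 12 - 18 = -6)
w(a) = a*(2 + a) (w(a) = (2 + a)*a = a*(2 + a))
w(5)*W - 26 = (5*(2 + 5))*(-6) - 26 = (5*7)*(-6) - 26 = 35*(-6) - 26 = -210 - 26 = -236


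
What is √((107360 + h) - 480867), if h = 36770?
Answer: I*√336737 ≈ 580.29*I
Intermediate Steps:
√((107360 + h) - 480867) = √((107360 + 36770) - 480867) = √(144130 - 480867) = √(-336737) = I*√336737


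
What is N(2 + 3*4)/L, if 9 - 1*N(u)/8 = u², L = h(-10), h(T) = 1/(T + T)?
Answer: 29920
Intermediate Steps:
h(T) = 1/(2*T)
L = -1/20 (L = (½)/(-10) = (½)*(-⅒) = -1/20 ≈ -0.050000)
N(u) = 72 - 8*u²
N(2 + 3*4)/L = (72 - 8*(2 + 3*4)²)/(-1/20) = (72 - 8*(2 + 12)²)*(-20) = (72 - 8*14²)*(-20) = (72 - 8*196)*(-20) = (72 - 1568)*(-20) = -1496*(-20) = 29920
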